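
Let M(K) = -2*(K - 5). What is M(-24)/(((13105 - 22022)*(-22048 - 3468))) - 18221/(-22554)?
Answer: 74031351574/91636165773 ≈ 0.80788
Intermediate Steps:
M(K) = 10 - 2*K (M(K) = -2*(-5 + K) = 10 - 2*K)
M(-24)/(((13105 - 22022)*(-22048 - 3468))) - 18221/(-22554) = (10 - 2*(-24))/(((13105 - 22022)*(-22048 - 3468))) - 18221/(-22554) = (10 + 48)/((-8917*(-25516))) - 18221*(-1/22554) = 58/227526172 + 2603/3222 = 58*(1/227526172) + 2603/3222 = 29/113763086 + 2603/3222 = 74031351574/91636165773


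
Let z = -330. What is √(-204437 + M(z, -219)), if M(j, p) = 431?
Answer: 11*I*√1686 ≈ 451.67*I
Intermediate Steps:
√(-204437 + M(z, -219)) = √(-204437 + 431) = √(-204006) = 11*I*√1686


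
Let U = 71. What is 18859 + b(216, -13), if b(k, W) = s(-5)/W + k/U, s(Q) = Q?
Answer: 17410020/923 ≈ 18862.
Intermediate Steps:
b(k, W) = -5/W + k/71
18859 + b(216, -13) = 18859 + (-5/(-13) + (1/71)*216) = 18859 + (-5*(-1/13) + 216/71) = 18859 + (5/13 + 216/71) = 18859 + 3163/923 = 17410020/923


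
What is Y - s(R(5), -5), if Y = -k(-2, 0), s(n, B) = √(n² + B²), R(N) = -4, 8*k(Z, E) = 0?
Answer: -√41 ≈ -6.4031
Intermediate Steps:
k(Z, E) = 0 (k(Z, E) = (⅛)*0 = 0)
s(n, B) = √(B² + n²)
Y = 0 (Y = -1*0 = 0)
Y - s(R(5), -5) = 0 - √((-5)² + (-4)²) = 0 - √(25 + 16) = 0 - √41 = -√41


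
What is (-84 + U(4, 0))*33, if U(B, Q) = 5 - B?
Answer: -2739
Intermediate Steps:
(-84 + U(4, 0))*33 = (-84 + (5 - 1*4))*33 = (-84 + (5 - 4))*33 = (-84 + 1)*33 = -83*33 = -2739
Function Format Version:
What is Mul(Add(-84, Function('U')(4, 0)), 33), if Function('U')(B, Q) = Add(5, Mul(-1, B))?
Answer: -2739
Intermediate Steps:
Mul(Add(-84, Function('U')(4, 0)), 33) = Mul(Add(-84, Add(5, Mul(-1, 4))), 33) = Mul(Add(-84, Add(5, -4)), 33) = Mul(Add(-84, 1), 33) = Mul(-83, 33) = -2739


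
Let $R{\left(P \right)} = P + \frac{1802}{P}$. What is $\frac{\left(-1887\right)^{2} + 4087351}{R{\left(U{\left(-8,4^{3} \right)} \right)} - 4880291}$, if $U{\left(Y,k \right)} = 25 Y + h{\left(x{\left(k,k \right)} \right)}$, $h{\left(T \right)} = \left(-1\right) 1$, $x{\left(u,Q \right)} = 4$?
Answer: $- \frac{768636060}{490490347} \approx -1.5671$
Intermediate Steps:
$h{\left(T \right)} = -1$
$U{\left(Y,k \right)} = -1 + 25 Y$ ($U{\left(Y,k \right)} = 25 Y - 1 = -1 + 25 Y$)
$\frac{\left(-1887\right)^{2} + 4087351}{R{\left(U{\left(-8,4^{3} \right)} \right)} - 4880291} = \frac{\left(-1887\right)^{2} + 4087351}{\left(\left(-1 + 25 \left(-8\right)\right) + \frac{1802}{-1 + 25 \left(-8\right)}\right) - 4880291} = \frac{3560769 + 4087351}{\left(\left(-1 - 200\right) + \frac{1802}{-1 - 200}\right) - 4880291} = \frac{7648120}{\left(-201 + \frac{1802}{-201}\right) - 4880291} = \frac{7648120}{\left(-201 + 1802 \left(- \frac{1}{201}\right)\right) - 4880291} = \frac{7648120}{\left(-201 - \frac{1802}{201}\right) - 4880291} = \frac{7648120}{- \frac{42203}{201} - 4880291} = \frac{7648120}{- \frac{980980694}{201}} = 7648120 \left(- \frac{201}{980980694}\right) = - \frac{768636060}{490490347}$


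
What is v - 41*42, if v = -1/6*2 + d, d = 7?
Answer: -5146/3 ≈ -1715.3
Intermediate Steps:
v = 20/3 (v = -1/6*2 + 7 = -1*⅙*2 + 7 = -⅙*2 + 7 = -⅓ + 7 = 20/3 ≈ 6.6667)
v - 41*42 = 20/3 - 41*42 = 20/3 - 1722 = -5146/3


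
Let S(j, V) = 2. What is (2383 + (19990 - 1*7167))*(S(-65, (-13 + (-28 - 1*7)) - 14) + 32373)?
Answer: 492294250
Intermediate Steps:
(2383 + (19990 - 1*7167))*(S(-65, (-13 + (-28 - 1*7)) - 14) + 32373) = (2383 + (19990 - 1*7167))*(2 + 32373) = (2383 + (19990 - 7167))*32375 = (2383 + 12823)*32375 = 15206*32375 = 492294250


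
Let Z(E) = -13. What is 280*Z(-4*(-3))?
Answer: -3640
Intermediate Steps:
280*Z(-4*(-3)) = 280*(-13) = -3640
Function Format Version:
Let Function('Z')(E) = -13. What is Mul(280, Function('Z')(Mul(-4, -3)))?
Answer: -3640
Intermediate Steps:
Mul(280, Function('Z')(Mul(-4, -3))) = Mul(280, -13) = -3640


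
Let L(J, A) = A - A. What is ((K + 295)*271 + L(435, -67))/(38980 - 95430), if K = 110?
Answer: -21951/11290 ≈ -1.9443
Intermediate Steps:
L(J, A) = 0
((K + 295)*271 + L(435, -67))/(38980 - 95430) = ((110 + 295)*271 + 0)/(38980 - 95430) = (405*271 + 0)/(-56450) = (109755 + 0)*(-1/56450) = 109755*(-1/56450) = -21951/11290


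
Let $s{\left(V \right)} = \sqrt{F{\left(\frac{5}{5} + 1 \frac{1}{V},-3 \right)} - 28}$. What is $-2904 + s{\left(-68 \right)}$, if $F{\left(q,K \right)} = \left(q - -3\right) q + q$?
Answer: $-2904 + \frac{i \sqrt{106759}}{68} \approx -2904.0 + 4.805 i$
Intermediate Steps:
$F{\left(q,K \right)} = q + q \left(3 + q\right)$ ($F{\left(q,K \right)} = \left(q + 3\right) q + q = \left(3 + q\right) q + q = q \left(3 + q\right) + q = q + q \left(3 + q\right)$)
$s{\left(V \right)} = \sqrt{-28 + \left(1 + \frac{1}{V}\right) \left(5 + \frac{1}{V}\right)}$ ($s{\left(V \right)} = \sqrt{\left(\frac{5}{5} + 1 \frac{1}{V}\right) \left(4 + \left(\frac{5}{5} + 1 \frac{1}{V}\right)\right) - 28} = \sqrt{\left(5 \cdot \frac{1}{5} + \frac{1}{V}\right) \left(4 + \left(5 \cdot \frac{1}{5} + \frac{1}{V}\right)\right) - 28} = \sqrt{\left(1 + \frac{1}{V}\right) \left(4 + \left(1 + \frac{1}{V}\right)\right) - 28} = \sqrt{\left(1 + \frac{1}{V}\right) \left(5 + \frac{1}{V}\right) - 28} = \sqrt{-28 + \left(1 + \frac{1}{V}\right) \left(5 + \frac{1}{V}\right)}$)
$-2904 + s{\left(-68 \right)} = -2904 + \sqrt{-23 + \frac{1}{4624} + \frac{6}{-68}} = -2904 + \sqrt{-23 + \frac{1}{4624} + 6 \left(- \frac{1}{68}\right)} = -2904 + \sqrt{-23 + \frac{1}{4624} - \frac{3}{34}} = -2904 + \sqrt{- \frac{106759}{4624}} = -2904 + \frac{i \sqrt{106759}}{68}$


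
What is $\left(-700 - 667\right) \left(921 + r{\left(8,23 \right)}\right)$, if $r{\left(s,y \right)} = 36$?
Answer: $-1308219$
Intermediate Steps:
$\left(-700 - 667\right) \left(921 + r{\left(8,23 \right)}\right) = \left(-700 - 667\right) \left(921 + 36\right) = \left(-700 - 667\right) 957 = \left(-1367\right) 957 = -1308219$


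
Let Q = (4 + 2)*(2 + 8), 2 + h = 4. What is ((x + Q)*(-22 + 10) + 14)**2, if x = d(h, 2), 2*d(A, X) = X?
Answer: 515524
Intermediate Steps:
h = 2 (h = -2 + 4 = 2)
d(A, X) = X/2
Q = 60 (Q = 6*10 = 60)
x = 1 (x = (1/2)*2 = 1)
((x + Q)*(-22 + 10) + 14)**2 = ((1 + 60)*(-22 + 10) + 14)**2 = (61*(-12) + 14)**2 = (-732 + 14)**2 = (-718)**2 = 515524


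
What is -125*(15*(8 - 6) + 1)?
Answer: -3875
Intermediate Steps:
-125*(15*(8 - 6) + 1) = -125*(15*2 + 1) = -125*(30 + 1) = -125*31 = -3875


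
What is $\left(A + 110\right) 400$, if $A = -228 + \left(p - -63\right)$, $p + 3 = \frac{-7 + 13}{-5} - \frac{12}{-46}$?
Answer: $- \frac{542240}{23} \approx -23576.0$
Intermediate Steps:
$p = - \frac{453}{115}$ ($p = -3 + \left(\frac{-7 + 13}{-5} - \frac{12}{-46}\right) = -3 + \left(6 \left(- \frac{1}{5}\right) - - \frac{6}{23}\right) = -3 + \left(- \frac{6}{5} + \frac{6}{23}\right) = -3 - \frac{108}{115} = - \frac{453}{115} \approx -3.9391$)
$A = - \frac{19428}{115}$ ($A = -228 - - \frac{6792}{115} = -228 + \left(- \frac{453}{115} + 63\right) = -228 + \frac{6792}{115} = - \frac{19428}{115} \approx -168.94$)
$\left(A + 110\right) 400 = \left(- \frac{19428}{115} + 110\right) 400 = \left(- \frac{6778}{115}\right) 400 = - \frac{542240}{23}$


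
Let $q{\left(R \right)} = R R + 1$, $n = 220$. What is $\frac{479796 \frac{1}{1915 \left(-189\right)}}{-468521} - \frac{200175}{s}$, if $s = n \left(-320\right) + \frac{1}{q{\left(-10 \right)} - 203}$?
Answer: $\frac{1154114321939268782}{405892737500652045} \approx 2.8434$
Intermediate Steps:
$q{\left(R \right)} = 1 + R^{2}$ ($q{\left(R \right)} = R^{2} + 1 = 1 + R^{2}$)
$s = - \frac{7180801}{102}$ ($s = 220 \left(-320\right) + \frac{1}{\left(1 + \left(-10\right)^{2}\right) - 203} = -70400 + \frac{1}{\left(1 + 100\right) - 203} = -70400 + \frac{1}{101 - 203} = -70400 + \frac{1}{-102} = -70400 - \frac{1}{102} = - \frac{7180801}{102} \approx -70400.0$)
$\frac{479796 \frac{1}{1915 \left(-189\right)}}{-468521} - \frac{200175}{s} = \frac{479796 \frac{1}{1915 \left(-189\right)}}{-468521} - \frac{200175}{- \frac{7180801}{102}} = \frac{479796}{-361935} \left(- \frac{1}{468521}\right) - - \frac{20417850}{7180801} = 479796 \left(- \frac{1}{361935}\right) \left(- \frac{1}{468521}\right) + \frac{20417850}{7180801} = \left(- \frac{159932}{120645}\right) \left(- \frac{1}{468521}\right) + \frac{20417850}{7180801} = \frac{159932}{56524716045} + \frac{20417850}{7180801} = \frac{1154114321939268782}{405892737500652045}$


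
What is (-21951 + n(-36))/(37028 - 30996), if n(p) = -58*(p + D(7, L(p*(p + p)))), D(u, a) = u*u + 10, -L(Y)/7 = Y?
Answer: -23285/6032 ≈ -3.8602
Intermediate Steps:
L(Y) = -7*Y
D(u, a) = 10 + u² (D(u, a) = u² + 10 = 10 + u²)
n(p) = -3422 - 58*p (n(p) = -58*(p + (10 + 7²)) = -58*(p + (10 + 49)) = -58*(p + 59) = -58*(59 + p) = -3422 - 58*p)
(-21951 + n(-36))/(37028 - 30996) = (-21951 + (-3422 - 58*(-36)))/(37028 - 30996) = (-21951 + (-3422 + 2088))/6032 = (-21951 - 1334)*(1/6032) = -23285*1/6032 = -23285/6032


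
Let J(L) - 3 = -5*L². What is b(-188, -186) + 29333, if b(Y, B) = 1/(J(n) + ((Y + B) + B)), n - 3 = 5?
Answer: 25725040/877 ≈ 29333.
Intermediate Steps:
n = 8 (n = 3 + 5 = 8)
J(L) = 3 - 5*L²
b(Y, B) = 1/(-317 + Y + 2*B) (b(Y, B) = 1/((3 - 5*8²) + ((Y + B) + B)) = 1/((3 - 5*64) + ((B + Y) + B)) = 1/((3 - 320) + (Y + 2*B)) = 1/(-317 + (Y + 2*B)) = 1/(-317 + Y + 2*B))
b(-188, -186) + 29333 = 1/(-317 - 188 + 2*(-186)) + 29333 = 1/(-317 - 188 - 372) + 29333 = 1/(-877) + 29333 = -1/877 + 29333 = 25725040/877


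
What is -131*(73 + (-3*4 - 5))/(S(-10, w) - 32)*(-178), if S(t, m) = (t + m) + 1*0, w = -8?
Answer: -652904/25 ≈ -26116.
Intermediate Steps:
S(t, m) = m + t (S(t, m) = (m + t) + 0 = m + t)
-131*(73 + (-3*4 - 5))/(S(-10, w) - 32)*(-178) = -131*(73 + (-3*4 - 5))/((-8 - 10) - 32)*(-178) = -131*(73 + (-12 - 5))/(-18 - 32)*(-178) = -131*(73 - 17)/(-50)*(-178) = -7336*(-1)/50*(-178) = -131*(-28/25)*(-178) = (3668/25)*(-178) = -652904/25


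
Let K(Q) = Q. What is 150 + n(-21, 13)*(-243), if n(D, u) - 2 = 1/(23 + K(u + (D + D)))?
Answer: -591/2 ≈ -295.50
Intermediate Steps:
n(D, u) = 2 + 1/(23 + u + 2*D) (n(D, u) = 2 + 1/(23 + (u + (D + D))) = 2 + 1/(23 + (u + 2*D)) = 2 + 1/(23 + u + 2*D))
150 + n(-21, 13)*(-243) = 150 + ((47 + 2*13 + 4*(-21))/(23 + 13 + 2*(-21)))*(-243) = 150 + ((47 + 26 - 84)/(23 + 13 - 42))*(-243) = 150 + (-11/(-6))*(-243) = 150 - ⅙*(-11)*(-243) = 150 + (11/6)*(-243) = 150 - 891/2 = -591/2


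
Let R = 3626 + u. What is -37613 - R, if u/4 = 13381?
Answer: -94763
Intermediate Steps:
u = 53524 (u = 4*13381 = 53524)
R = 57150 (R = 3626 + 53524 = 57150)
-37613 - R = -37613 - 1*57150 = -37613 - 57150 = -94763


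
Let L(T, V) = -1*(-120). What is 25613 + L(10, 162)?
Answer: 25733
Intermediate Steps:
L(T, V) = 120
25613 + L(10, 162) = 25613 + 120 = 25733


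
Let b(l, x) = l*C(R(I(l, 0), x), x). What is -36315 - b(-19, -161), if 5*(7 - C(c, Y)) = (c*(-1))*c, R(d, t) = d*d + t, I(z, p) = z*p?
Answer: 311589/5 ≈ 62318.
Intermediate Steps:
I(z, p) = p*z
R(d, t) = t + d**2 (R(d, t) = d**2 + t = t + d**2)
C(c, Y) = 7 + c**2/5 (C(c, Y) = 7 - c*(-1)*c/5 = 7 - (-c)*c/5 = 7 - (-1)*c**2/5 = 7 + c**2/5)
b(l, x) = l*(7 + x**2/5) (b(l, x) = l*(7 + (x + (0*l)**2)**2/5) = l*(7 + (x + 0**2)**2/5) = l*(7 + (x + 0)**2/5) = l*(7 + x**2/5))
-36315 - b(-19, -161) = -36315 - (-19)*(35 + (-161)**2)/5 = -36315 - (-19)*(35 + 25921)/5 = -36315 - (-19)*25956/5 = -36315 - 1*(-493164/5) = -36315 + 493164/5 = 311589/5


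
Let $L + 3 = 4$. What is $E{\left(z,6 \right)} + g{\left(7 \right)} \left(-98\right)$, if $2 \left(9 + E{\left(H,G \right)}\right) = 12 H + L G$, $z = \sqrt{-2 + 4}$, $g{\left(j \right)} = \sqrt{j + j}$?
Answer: $-6 - 98 \sqrt{14} + 6 \sqrt{2} \approx -364.2$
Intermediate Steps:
$L = 1$ ($L = -3 + 4 = 1$)
$g{\left(j \right)} = \sqrt{2} \sqrt{j}$ ($g{\left(j \right)} = \sqrt{2 j} = \sqrt{2} \sqrt{j}$)
$z = \sqrt{2} \approx 1.4142$
$E{\left(H,G \right)} = -9 + \frac{G}{2} + 6 H$ ($E{\left(H,G \right)} = -9 + \frac{12 H + 1 G}{2} = -9 + \frac{12 H + G}{2} = -9 + \frac{G + 12 H}{2} = -9 + \left(\frac{G}{2} + 6 H\right) = -9 + \frac{G}{2} + 6 H$)
$E{\left(z,6 \right)} + g{\left(7 \right)} \left(-98\right) = \left(-9 + \frac{1}{2} \cdot 6 + 6 \sqrt{2}\right) + \sqrt{2} \sqrt{7} \left(-98\right) = \left(-9 + 3 + 6 \sqrt{2}\right) + \sqrt{14} \left(-98\right) = \left(-6 + 6 \sqrt{2}\right) - 98 \sqrt{14} = -6 - 98 \sqrt{14} + 6 \sqrt{2}$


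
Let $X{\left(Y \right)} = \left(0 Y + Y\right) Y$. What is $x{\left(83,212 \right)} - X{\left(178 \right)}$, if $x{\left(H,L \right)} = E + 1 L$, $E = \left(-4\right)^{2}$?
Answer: $-31456$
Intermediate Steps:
$E = 16$
$x{\left(H,L \right)} = 16 + L$ ($x{\left(H,L \right)} = 16 + 1 L = 16 + L$)
$X{\left(Y \right)} = Y^{2}$ ($X{\left(Y \right)} = \left(0 + Y\right) Y = Y Y = Y^{2}$)
$x{\left(83,212 \right)} - X{\left(178 \right)} = \left(16 + 212\right) - 178^{2} = 228 - 31684 = -31456$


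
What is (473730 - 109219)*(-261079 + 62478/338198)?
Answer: -328418211203498/3451 ≈ -9.5166e+10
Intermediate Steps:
(473730 - 109219)*(-261079 + 62478/338198) = 364511*(-261079 + 62478*(1/338198)) = 364511*(-261079 + 31239/169099) = 364511*(-44148166582/169099) = -328418211203498/3451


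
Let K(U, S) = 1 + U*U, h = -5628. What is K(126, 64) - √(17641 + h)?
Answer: 15877 - √12013 ≈ 15767.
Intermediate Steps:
K(U, S) = 1 + U²
K(126, 64) - √(17641 + h) = (1 + 126²) - √(17641 - 5628) = (1 + 15876) - √12013 = 15877 - √12013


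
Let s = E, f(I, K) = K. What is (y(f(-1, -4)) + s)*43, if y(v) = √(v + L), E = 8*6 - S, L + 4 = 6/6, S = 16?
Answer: 1376 + 43*I*√7 ≈ 1376.0 + 113.77*I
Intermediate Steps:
L = -3 (L = -4 + 6/6 = -4 + 6*(⅙) = -4 + 1 = -3)
E = 32 (E = 8*6 - 1*16 = 48 - 16 = 32)
s = 32
y(v) = √(-3 + v) (y(v) = √(v - 3) = √(-3 + v))
(y(f(-1, -4)) + s)*43 = (√(-3 - 4) + 32)*43 = (√(-7) + 32)*43 = (I*√7 + 32)*43 = (32 + I*√7)*43 = 1376 + 43*I*√7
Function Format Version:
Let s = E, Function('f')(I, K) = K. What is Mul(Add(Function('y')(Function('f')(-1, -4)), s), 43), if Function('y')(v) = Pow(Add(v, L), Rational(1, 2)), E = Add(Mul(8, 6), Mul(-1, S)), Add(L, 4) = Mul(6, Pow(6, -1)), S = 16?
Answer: Add(1376, Mul(43, I, Pow(7, Rational(1, 2)))) ≈ Add(1376.0, Mul(113.77, I))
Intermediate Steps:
L = -3 (L = Add(-4, Mul(6, Pow(6, -1))) = Add(-4, Mul(6, Rational(1, 6))) = Add(-4, 1) = -3)
E = 32 (E = Add(Mul(8, 6), Mul(-1, 16)) = Add(48, -16) = 32)
s = 32
Function('y')(v) = Pow(Add(-3, v), Rational(1, 2)) (Function('y')(v) = Pow(Add(v, -3), Rational(1, 2)) = Pow(Add(-3, v), Rational(1, 2)))
Mul(Add(Function('y')(Function('f')(-1, -4)), s), 43) = Mul(Add(Pow(Add(-3, -4), Rational(1, 2)), 32), 43) = Mul(Add(Pow(-7, Rational(1, 2)), 32), 43) = Mul(Add(Mul(I, Pow(7, Rational(1, 2))), 32), 43) = Mul(Add(32, Mul(I, Pow(7, Rational(1, 2)))), 43) = Add(1376, Mul(43, I, Pow(7, Rational(1, 2))))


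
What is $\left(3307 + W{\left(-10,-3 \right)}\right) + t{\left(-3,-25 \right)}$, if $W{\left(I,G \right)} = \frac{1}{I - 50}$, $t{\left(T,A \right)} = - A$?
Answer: $\frac{199919}{60} \approx 3332.0$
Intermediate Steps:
$W{\left(I,G \right)} = \frac{1}{-50 + I}$
$\left(3307 + W{\left(-10,-3 \right)}\right) + t{\left(-3,-25 \right)} = \left(3307 + \frac{1}{-50 - 10}\right) - -25 = \left(3307 + \frac{1}{-60}\right) + 25 = \left(3307 - \frac{1}{60}\right) + 25 = \frac{198419}{60} + 25 = \frac{199919}{60}$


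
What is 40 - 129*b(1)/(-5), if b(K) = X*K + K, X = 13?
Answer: 2006/5 ≈ 401.20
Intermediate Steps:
b(K) = 14*K (b(K) = 13*K + K = 14*K)
40 - 129*b(1)/(-5) = 40 - 129*14*1/(-5) = 40 - 1806*(-1)/5 = 40 - 129*(-14/5) = 40 + 1806/5 = 2006/5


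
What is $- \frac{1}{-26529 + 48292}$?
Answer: $- \frac{1}{21763} \approx -4.595 \cdot 10^{-5}$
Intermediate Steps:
$- \frac{1}{-26529 + 48292} = - \frac{1}{21763}$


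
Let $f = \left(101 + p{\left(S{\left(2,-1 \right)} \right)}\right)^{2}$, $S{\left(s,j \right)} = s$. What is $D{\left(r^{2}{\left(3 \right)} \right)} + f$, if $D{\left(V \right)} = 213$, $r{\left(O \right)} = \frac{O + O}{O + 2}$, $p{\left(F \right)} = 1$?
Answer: $10617$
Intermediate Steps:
$r{\left(O \right)} = \frac{2 O}{2 + O}$
$f = 10404$ ($f = \left(101 + 1\right)^{2} = 102^{2} = 10404$)
$D{\left(r^{2}{\left(3 \right)} \right)} + f = 213 + 10404 = 10617$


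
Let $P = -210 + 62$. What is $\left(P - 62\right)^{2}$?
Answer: $44100$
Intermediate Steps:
$P = -148$
$\left(P - 62\right)^{2} = \left(-148 - 62\right)^{2} = \left(-210\right)^{2} = 44100$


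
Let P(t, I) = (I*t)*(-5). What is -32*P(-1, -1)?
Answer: 160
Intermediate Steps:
P(t, I) = -5*I*t
-32*P(-1, -1) = -(-160)*(-1)*(-1) = -32*(-5) = 160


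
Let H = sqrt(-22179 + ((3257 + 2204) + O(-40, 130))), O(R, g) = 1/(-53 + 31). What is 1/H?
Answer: -I*sqrt(8091534)/367797 ≈ -0.0077341*I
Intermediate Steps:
O(R, g) = -1/22 (O(R, g) = 1/(-22) = -1/22)
H = I*sqrt(8091534)/22 (H = sqrt(-22179 + ((3257 + 2204) - 1/22)) = sqrt(-22179 + (5461 - 1/22)) = sqrt(-22179 + 120141/22) = sqrt(-367797/22) = I*sqrt(8091534)/22 ≈ 129.3*I)
1/H = 1/(I*sqrt(8091534)/22) = -I*sqrt(8091534)/367797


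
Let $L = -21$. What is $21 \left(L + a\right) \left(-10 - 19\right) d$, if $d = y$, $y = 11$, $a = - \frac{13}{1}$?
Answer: $227766$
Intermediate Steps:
$a = -13$ ($a = \left(-13\right) 1 = -13$)
$d = 11$
$21 \left(L + a\right) \left(-10 - 19\right) d = 21 \left(-21 - 13\right) \left(-10 - 19\right) 11 = 21 \left(\left(-34\right) \left(-29\right)\right) 11 = 21 \cdot 986 \cdot 11 = 20706 \cdot 11 = 227766$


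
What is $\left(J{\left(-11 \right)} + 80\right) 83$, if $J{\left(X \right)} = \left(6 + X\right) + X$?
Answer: $5312$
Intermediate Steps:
$J{\left(X \right)} = 6 + 2 X$
$\left(J{\left(-11 \right)} + 80\right) 83 = \left(\left(6 + 2 \left(-11\right)\right) + 80\right) 83 = \left(\left(6 - 22\right) + 80\right) 83 = \left(-16 + 80\right) 83 = 64 \cdot 83 = 5312$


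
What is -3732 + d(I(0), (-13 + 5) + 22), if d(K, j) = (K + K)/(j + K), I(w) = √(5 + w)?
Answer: -712822/191 + 28*√5/191 ≈ -3731.7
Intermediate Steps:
d(K, j) = 2*K/(K + j) (d(K, j) = (2*K)/(K + j) = 2*K/(K + j))
-3732 + d(I(0), (-13 + 5) + 22) = -3732 + 2*√(5 + 0)/(√(5 + 0) + ((-13 + 5) + 22)) = -3732 + 2*√5/(√5 + (-8 + 22)) = -3732 + 2*√5/(√5 + 14) = -3732 + 2*√5/(14 + √5)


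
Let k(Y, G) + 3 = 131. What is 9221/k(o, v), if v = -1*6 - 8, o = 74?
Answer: 9221/128 ≈ 72.039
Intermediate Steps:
v = -14 (v = -6 - 8 = -14)
k(Y, G) = 128 (k(Y, G) = -3 + 131 = 128)
9221/k(o, v) = 9221/128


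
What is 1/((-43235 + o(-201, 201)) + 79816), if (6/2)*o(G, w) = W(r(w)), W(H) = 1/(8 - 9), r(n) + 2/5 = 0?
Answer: 3/109742 ≈ 2.7337e-5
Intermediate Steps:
r(n) = -⅖ (r(n) = -⅖ + 0 = -⅖)
W(H) = -1 (W(H) = 1/(-1) = -1)
o(G, w) = -⅓ (o(G, w) = (⅓)*(-1) = -⅓)
1/((-43235 + o(-201, 201)) + 79816) = 1/((-43235 - ⅓) + 79816) = 1/(-129706/3 + 79816) = 1/(109742/3) = 3/109742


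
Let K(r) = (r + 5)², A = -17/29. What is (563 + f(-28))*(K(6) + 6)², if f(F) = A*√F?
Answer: 9080627 - 548386*I*√7/29 ≈ 9.0806e+6 - 50031.0*I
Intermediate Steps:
A = -17/29 (A = -17*1/29 = -17/29 ≈ -0.58621)
K(r) = (5 + r)²
f(F) = -17*√F/29
(563 + f(-28))*(K(6) + 6)² = (563 - 34*I*√7/29)*((5 + 6)² + 6)² = (563 - 34*I*√7/29)*(11² + 6)² = (563 - 34*I*√7/29)*(121 + 6)² = (563 - 34*I*√7/29)*127² = (563 - 34*I*√7/29)*16129 = 9080627 - 548386*I*√7/29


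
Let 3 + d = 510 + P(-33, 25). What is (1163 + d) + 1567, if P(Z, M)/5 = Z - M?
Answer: 2947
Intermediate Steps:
P(Z, M) = -5*M + 5*Z (P(Z, M) = 5*(Z - M) = -5*M + 5*Z)
d = 217 (d = -3 + (510 + (-5*25 + 5*(-33))) = -3 + (510 + (-125 - 165)) = -3 + (510 - 290) = -3 + 220 = 217)
(1163 + d) + 1567 = (1163 + 217) + 1567 = 1380 + 1567 = 2947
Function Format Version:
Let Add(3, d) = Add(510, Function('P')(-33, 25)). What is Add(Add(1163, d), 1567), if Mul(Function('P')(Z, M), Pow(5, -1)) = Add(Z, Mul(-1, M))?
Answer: 2947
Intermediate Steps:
Function('P')(Z, M) = Add(Mul(-5, M), Mul(5, Z)) (Function('P')(Z, M) = Mul(5, Add(Z, Mul(-1, M))) = Add(Mul(-5, M), Mul(5, Z)))
d = 217 (d = Add(-3, Add(510, Add(Mul(-5, 25), Mul(5, -33)))) = Add(-3, Add(510, Add(-125, -165))) = Add(-3, Add(510, -290)) = Add(-3, 220) = 217)
Add(Add(1163, d), 1567) = Add(Add(1163, 217), 1567) = Add(1380, 1567) = 2947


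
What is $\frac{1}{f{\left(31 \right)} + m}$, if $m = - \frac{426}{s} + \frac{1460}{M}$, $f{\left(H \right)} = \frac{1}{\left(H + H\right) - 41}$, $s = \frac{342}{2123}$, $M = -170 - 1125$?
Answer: $- \frac{4921}{13018596} \approx -0.000378$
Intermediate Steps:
$M = -1295$
$s = \frac{342}{2123}$ ($s = 342 \cdot \frac{1}{2123} = \frac{342}{2123} \approx 0.16109$)
$f{\left(H \right)} = \frac{1}{-41 + 2 H}$ ($f{\left(H \right)} = \frac{1}{2 H - 41} = \frac{1}{-41 + 2 H}$)
$m = - \frac{39056491}{14763}$ ($m = - \frac{426}{\frac{342}{2123}} + \frac{1460}{-1295} = \left(-426\right) \frac{2123}{342} + 1460 \left(- \frac{1}{1295}\right) = - \frac{150733}{57} - \frac{292}{259} = - \frac{39056491}{14763} \approx -2645.6$)
$\frac{1}{f{\left(31 \right)} + m} = \frac{1}{\frac{1}{-41 + 2 \cdot 31} - \frac{39056491}{14763}} = \frac{1}{\frac{1}{-41 + 62} - \frac{39056491}{14763}} = \frac{1}{\frac{1}{21} - \frac{39056491}{14763}} = \frac{1}{- \frac{13018596}{4921}} = - \frac{4921}{13018596}$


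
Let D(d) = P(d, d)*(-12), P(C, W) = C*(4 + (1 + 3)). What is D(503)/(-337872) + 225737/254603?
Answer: 1845093361/1792150517 ≈ 1.0295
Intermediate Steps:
P(C, W) = 8*C (P(C, W) = C*(4 + 4) = C*8 = 8*C)
D(d) = -96*d (D(d) = (8*d)*(-12) = -96*d)
D(503)/(-337872) + 225737/254603 = -96*503/(-337872) + 225737/254603 = -48288*(-1/337872) + 225737*(1/254603) = 1006/7039 + 225737/254603 = 1845093361/1792150517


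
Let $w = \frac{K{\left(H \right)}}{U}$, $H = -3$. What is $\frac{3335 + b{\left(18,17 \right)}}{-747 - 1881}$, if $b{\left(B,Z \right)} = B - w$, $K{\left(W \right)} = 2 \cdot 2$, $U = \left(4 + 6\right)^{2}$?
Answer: $- \frac{20956}{16425} \approx -1.2759$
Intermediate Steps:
$U = 100$ ($U = 10^{2} = 100$)
$K{\left(W \right)} = 4$
$w = \frac{1}{25}$ ($w = \frac{4}{100} = 4 \cdot \frac{1}{100} = \frac{1}{25} \approx 0.04$)
$b{\left(B,Z \right)} = - \frac{1}{25} + B$ ($b{\left(B,Z \right)} = B - \frac{1}{25} = - \frac{1}{25} + B$)
$\frac{3335 + b{\left(18,17 \right)}}{-747 - 1881} = \frac{3335 + \left(- \frac{1}{25} + 18\right)}{-747 - 1881} = \frac{3335 + \frac{449}{25}}{-2628} = \frac{83824}{25} \left(- \frac{1}{2628}\right) = - \frac{20956}{16425}$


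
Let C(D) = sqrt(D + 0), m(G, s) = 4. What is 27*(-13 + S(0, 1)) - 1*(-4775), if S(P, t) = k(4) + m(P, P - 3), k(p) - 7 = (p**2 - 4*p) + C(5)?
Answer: 4721 + 27*sqrt(5) ≈ 4781.4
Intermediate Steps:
C(D) = sqrt(D)
k(p) = 7 + sqrt(5) + p**2 - 4*p (k(p) = 7 + ((p**2 - 4*p) + sqrt(5)) = 7 + (sqrt(5) + p**2 - 4*p) = 7 + sqrt(5) + p**2 - 4*p)
S(P, t) = 11 + sqrt(5) (S(P, t) = (7 + sqrt(5) + 4**2 - 4*4) + 4 = (7 + sqrt(5) + 16 - 16) + 4 = (7 + sqrt(5)) + 4 = 11 + sqrt(5))
27*(-13 + S(0, 1)) - 1*(-4775) = 27*(-13 + (11 + sqrt(5))) - 1*(-4775) = 27*(-2 + sqrt(5)) + 4775 = (-54 + 27*sqrt(5)) + 4775 = 4721 + 27*sqrt(5)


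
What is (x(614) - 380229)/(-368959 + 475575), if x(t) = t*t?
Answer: -3233/106616 ≈ -0.030324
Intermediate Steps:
x(t) = t**2
(x(614) - 380229)/(-368959 + 475575) = (614**2 - 380229)/(-368959 + 475575) = (376996 - 380229)/106616 = -3233*1/106616 = -3233/106616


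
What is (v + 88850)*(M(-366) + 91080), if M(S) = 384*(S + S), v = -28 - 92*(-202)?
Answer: -20407999248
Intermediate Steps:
v = 18556 (v = -28 + 18584 = 18556)
M(S) = 768*S (M(S) = 384*(2*S) = 768*S)
(v + 88850)*(M(-366) + 91080) = (18556 + 88850)*(768*(-366) + 91080) = 107406*(-281088 + 91080) = 107406*(-190008) = -20407999248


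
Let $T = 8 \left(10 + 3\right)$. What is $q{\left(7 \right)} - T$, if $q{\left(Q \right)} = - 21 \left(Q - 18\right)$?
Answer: $127$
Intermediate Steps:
$T = 104$ ($T = 8 \cdot 13 = 104$)
$q{\left(Q \right)} = 378 - 21 Q$ ($q{\left(Q \right)} = - 21 \left(-18 + Q\right) = 378 - 21 Q$)
$q{\left(7 \right)} - T = \left(378 - 147\right) - 104 = 231 - 104 = 127$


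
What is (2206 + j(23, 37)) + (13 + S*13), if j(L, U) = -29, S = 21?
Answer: 2463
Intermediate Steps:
(2206 + j(23, 37)) + (13 + S*13) = (2206 - 29) + (13 + 21*13) = 2177 + (13 + 273) = 2177 + 286 = 2463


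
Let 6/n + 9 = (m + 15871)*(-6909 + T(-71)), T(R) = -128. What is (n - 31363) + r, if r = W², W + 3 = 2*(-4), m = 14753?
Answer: -2244228424160/71833699 ≈ -31242.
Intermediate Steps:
W = -11 (W = -3 + 2*(-4) = -3 - 8 = -11)
r = 121 (r = (-11)² = 121)
n = -2/71833699 (n = 6/(-9 + (14753 + 15871)*(-6909 - 128)) = 6/(-9 + 30624*(-7037)) = 6/(-9 - 215501088) = 6/(-215501097) = 6*(-1/215501097) = -2/71833699 ≈ -2.7842e-8)
(n - 31363) + r = (-2/71833699 - 31363) + 121 = -2252920301739/71833699 + 121 = -2244228424160/71833699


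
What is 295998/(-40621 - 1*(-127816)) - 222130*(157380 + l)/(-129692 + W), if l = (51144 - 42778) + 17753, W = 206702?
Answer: -118470019609789/223829565 ≈ -5.2929e+5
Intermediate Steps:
l = 26119 (l = 8366 + 17753 = 26119)
295998/(-40621 - 1*(-127816)) - 222130*(157380 + l)/(-129692 + W) = 295998/(-40621 - 1*(-127816)) - 222130*(157380 + 26119)/(-129692 + 206702) = 295998/(-40621 + 127816) - 222130/(77010/183499) = 295998/87195 - 222130/(77010*(1/183499)) = 295998*(1/87195) - 222130/77010/183499 = 98666/29065 - 222130*183499/77010 = 98666/29065 - 4076063287/7701 = -118470019609789/223829565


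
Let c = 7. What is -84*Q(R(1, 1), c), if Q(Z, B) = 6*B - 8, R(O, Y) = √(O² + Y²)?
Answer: -2856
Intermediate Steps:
Q(Z, B) = -8 + 6*B
-84*Q(R(1, 1), c) = -84*(-8 + 6*7) = -84*(-8 + 42) = -84*34 = -1*2856 = -2856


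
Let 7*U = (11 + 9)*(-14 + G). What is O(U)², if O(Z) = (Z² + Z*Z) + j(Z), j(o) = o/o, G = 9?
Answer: 401962401/2401 ≈ 1.6741e+5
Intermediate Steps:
U = -100/7 (U = ((11 + 9)*(-14 + 9))/7 = (20*(-5))/7 = (⅐)*(-100) = -100/7 ≈ -14.286)
j(o) = 1
O(Z) = 1 + 2*Z² (O(Z) = (Z² + Z*Z) + 1 = (Z² + Z²) + 1 = 2*Z² + 1 = 1 + 2*Z²)
O(U)² = (1 + 2*(-100/7)²)² = (1 + 2*(10000/49))² = (1 + 20000/49)² = (20049/49)² = 401962401/2401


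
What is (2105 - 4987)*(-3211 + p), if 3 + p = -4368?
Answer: 21851324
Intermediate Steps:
p = -4371 (p = -3 - 4368 = -4371)
(2105 - 4987)*(-3211 + p) = (2105 - 4987)*(-3211 - 4371) = -2882*(-7582) = 21851324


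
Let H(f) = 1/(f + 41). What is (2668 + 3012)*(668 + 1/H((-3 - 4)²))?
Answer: 4305440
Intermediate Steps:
H(f) = 1/(41 + f)
(2668 + 3012)*(668 + 1/H((-3 - 4)²)) = (2668 + 3012)*(668 + 1/(1/(41 + (-3 - 4)²))) = 5680*(668 + 1/(1/(41 + (-7)²))) = 5680*(668 + 1/(1/(41 + 49))) = 5680*(668 + 1/(1/90)) = 5680*(668 + 90) = 5680*758 = 4305440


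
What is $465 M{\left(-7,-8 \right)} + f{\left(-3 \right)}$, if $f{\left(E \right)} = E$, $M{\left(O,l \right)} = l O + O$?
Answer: $22782$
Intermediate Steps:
$M{\left(O,l \right)} = O + O l$ ($M{\left(O,l \right)} = O l + O = O + O l$)
$465 M{\left(-7,-8 \right)} + f{\left(-3 \right)} = 465 \left(- 7 \left(1 - 8\right)\right) - 3 = 465 \left(\left(-7\right) \left(-7\right)\right) - 3 = 465 \cdot 49 - 3 = 22785 - 3 = 22782$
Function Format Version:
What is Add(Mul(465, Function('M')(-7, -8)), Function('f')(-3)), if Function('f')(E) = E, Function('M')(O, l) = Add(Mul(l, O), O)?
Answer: 22782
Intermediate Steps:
Function('M')(O, l) = Add(O, Mul(O, l)) (Function('M')(O, l) = Add(Mul(O, l), O) = Add(O, Mul(O, l)))
Add(Mul(465, Function('M')(-7, -8)), Function('f')(-3)) = Add(Mul(465, Mul(-7, Add(1, -8))), -3) = Add(Mul(465, Mul(-7, -7)), -3) = Add(Mul(465, 49), -3) = Add(22785, -3) = 22782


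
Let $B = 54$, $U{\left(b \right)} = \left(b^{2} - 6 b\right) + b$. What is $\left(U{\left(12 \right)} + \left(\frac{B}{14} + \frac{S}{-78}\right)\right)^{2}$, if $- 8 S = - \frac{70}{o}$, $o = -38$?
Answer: $\frac{53168670139225}{6887672064} \approx 7719.4$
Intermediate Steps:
$U{\left(b \right)} = b^{2} - 5 b$
$S = - \frac{35}{152}$ ($S = - \frac{\left(-70\right) \frac{1}{-38}}{8} = - \frac{\left(-70\right) \left(- \frac{1}{38}\right)}{8} = \left(- \frac{1}{8}\right) \frac{35}{19} = - \frac{35}{152} \approx -0.23026$)
$\left(U{\left(12 \right)} + \left(\frac{B}{14} + \frac{S}{-78}\right)\right)^{2} = \left(12 \left(-5 + 12\right) + \left(\frac{54}{14} - \frac{35}{152 \left(-78\right)}\right)\right)^{2} = \left(12 \cdot 7 + \left(54 \cdot \frac{1}{14} - - \frac{35}{11856}\right)\right)^{2} = \left(84 + \left(\frac{27}{7} + \frac{35}{11856}\right)\right)^{2} = \left(84 + \frac{320357}{82992}\right)^{2} = \left(\frac{7291685}{82992}\right)^{2} = \frac{53168670139225}{6887672064}$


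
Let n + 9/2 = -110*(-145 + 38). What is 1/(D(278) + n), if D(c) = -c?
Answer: 2/22975 ≈ 8.7051e-5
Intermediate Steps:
n = 23531/2 (n = -9/2 - 110*(-145 + 38) = -9/2 - 110*(-107) = -9/2 + 11770 = 23531/2 ≈ 11766.)
1/(D(278) + n) = 1/(-1*278 + 23531/2) = 1/(-278 + 23531/2) = 1/(22975/2) = 2/22975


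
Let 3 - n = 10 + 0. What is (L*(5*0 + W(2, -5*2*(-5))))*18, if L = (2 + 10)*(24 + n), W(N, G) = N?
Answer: 7344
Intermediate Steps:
n = -7 (n = 3 - (10 + 0) = 3 - 1*10 = 3 - 10 = -7)
L = 204 (L = (2 + 10)*(24 - 7) = 12*17 = 204)
(L*(5*0 + W(2, -5*2*(-5))))*18 = (204*(5*0 + 2))*18 = (204*(0 + 2))*18 = (204*2)*18 = 408*18 = 7344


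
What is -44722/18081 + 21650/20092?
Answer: -253550387/181641726 ≈ -1.3959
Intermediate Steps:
-44722/18081 + 21650/20092 = -44722*1/18081 + 21650*(1/20092) = -44722/18081 + 10825/10046 = -253550387/181641726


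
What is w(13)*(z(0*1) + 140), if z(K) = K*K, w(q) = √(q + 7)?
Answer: 280*√5 ≈ 626.10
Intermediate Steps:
w(q) = √(7 + q)
z(K) = K²
w(13)*(z(0*1) + 140) = √(7 + 13)*((0*1)² + 140) = √20*(0² + 140) = (2*√5)*(0 + 140) = (2*√5)*140 = 280*√5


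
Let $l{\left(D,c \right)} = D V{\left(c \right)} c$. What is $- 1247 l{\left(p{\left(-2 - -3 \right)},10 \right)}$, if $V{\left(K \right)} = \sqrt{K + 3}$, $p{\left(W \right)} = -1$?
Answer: $12470 \sqrt{13} \approx 44961.0$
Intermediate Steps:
$V{\left(K \right)} = \sqrt{3 + K}$
$l{\left(D,c \right)} = D c \sqrt{3 + c}$ ($l{\left(D,c \right)} = D \sqrt{3 + c} c = D c \sqrt{3 + c}$)
$- 1247 l{\left(p{\left(-2 - -3 \right)},10 \right)} = - 1247 \left(\left(-1\right) 10 \sqrt{3 + 10}\right) = - 1247 \left(\left(-1\right) 10 \sqrt{13}\right) = - 1247 \left(- 10 \sqrt{13}\right) = 12470 \sqrt{13}$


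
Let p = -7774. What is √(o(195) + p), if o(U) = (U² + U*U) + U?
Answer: √68471 ≈ 261.67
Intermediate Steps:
o(U) = U + 2*U² (o(U) = (U² + U²) + U = 2*U² + U = U + 2*U²)
√(o(195) + p) = √(195*(1 + 2*195) - 7774) = √(195*(1 + 390) - 7774) = √(195*391 - 7774) = √(76245 - 7774) = √68471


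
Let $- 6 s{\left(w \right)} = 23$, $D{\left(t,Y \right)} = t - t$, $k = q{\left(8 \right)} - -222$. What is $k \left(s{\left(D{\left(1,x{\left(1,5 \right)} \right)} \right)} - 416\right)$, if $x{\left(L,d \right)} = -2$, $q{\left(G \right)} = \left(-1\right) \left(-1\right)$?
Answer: $- \frac{561737}{6} \approx -93623.0$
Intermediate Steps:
$q{\left(G \right)} = 1$
$k = 223$ ($k = 1 - -222 = 1 + 222 = 223$)
$D{\left(t,Y \right)} = 0$
$s{\left(w \right)} = - \frac{23}{6}$ ($s{\left(w \right)} = \left(- \frac{1}{6}\right) 23 = - \frac{23}{6}$)
$k \left(s{\left(D{\left(1,x{\left(1,5 \right)} \right)} \right)} - 416\right) = 223 \left(- \frac{23}{6} - 416\right) = 223 \left(- \frac{2519}{6}\right) = - \frac{561737}{6}$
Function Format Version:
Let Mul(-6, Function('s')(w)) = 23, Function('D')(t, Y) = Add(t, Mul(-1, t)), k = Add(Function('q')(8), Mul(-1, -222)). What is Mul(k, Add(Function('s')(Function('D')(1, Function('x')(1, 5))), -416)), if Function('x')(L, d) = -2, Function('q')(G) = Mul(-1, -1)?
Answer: Rational(-561737, 6) ≈ -93623.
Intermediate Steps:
Function('q')(G) = 1
k = 223 (k = Add(1, Mul(-1, -222)) = Add(1, 222) = 223)
Function('D')(t, Y) = 0
Function('s')(w) = Rational(-23, 6) (Function('s')(w) = Mul(Rational(-1, 6), 23) = Rational(-23, 6))
Mul(k, Add(Function('s')(Function('D')(1, Function('x')(1, 5))), -416)) = Mul(223, Add(Rational(-23, 6), -416)) = Mul(223, Rational(-2519, 6)) = Rational(-561737, 6)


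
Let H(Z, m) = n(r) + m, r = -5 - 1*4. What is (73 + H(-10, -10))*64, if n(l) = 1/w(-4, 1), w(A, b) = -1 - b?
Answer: 4000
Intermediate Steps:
r = -9 (r = -5 - 4 = -9)
n(l) = -1/2 (n(l) = 1/(-1 - 1*1) = 1/(-1 - 1) = 1/(-2) = -1/2)
H(Z, m) = -1/2 + m
(73 + H(-10, -10))*64 = (73 + (-1/2 - 10))*64 = (73 - 21/2)*64 = (125/2)*64 = 4000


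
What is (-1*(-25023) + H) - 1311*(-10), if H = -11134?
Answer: 26999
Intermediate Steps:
(-1*(-25023) + H) - 1311*(-10) = (-1*(-25023) - 11134) - 1311*(-10) = (25023 - 11134) + 13110 = 13889 + 13110 = 26999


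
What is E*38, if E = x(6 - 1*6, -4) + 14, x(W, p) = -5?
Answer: 342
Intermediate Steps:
E = 9 (E = -5 + 14 = 9)
E*38 = 9*38 = 342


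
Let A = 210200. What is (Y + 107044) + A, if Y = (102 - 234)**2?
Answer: 334668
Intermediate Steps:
Y = 17424 (Y = (-132)**2 = 17424)
(Y + 107044) + A = (17424 + 107044) + 210200 = 124468 + 210200 = 334668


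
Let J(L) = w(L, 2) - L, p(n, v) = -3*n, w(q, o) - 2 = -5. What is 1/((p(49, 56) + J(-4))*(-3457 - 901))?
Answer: 1/636268 ≈ 1.5717e-6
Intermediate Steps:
w(q, o) = -3 (w(q, o) = 2 - 5 = -3)
J(L) = -3 - L
1/((p(49, 56) + J(-4))*(-3457 - 901)) = 1/((-3*49 + (-3 - 1*(-4)))*(-3457 - 901)) = 1/((-147 + (-3 + 4))*(-4358)) = 1/((-147 + 1)*(-4358)) = 1/(-146*(-4358)) = 1/636268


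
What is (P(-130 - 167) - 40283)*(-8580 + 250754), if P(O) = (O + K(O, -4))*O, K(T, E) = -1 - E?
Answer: 11390654090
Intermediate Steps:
P(O) = O*(3 + O) (P(O) = (O + (-1 - 1*(-4)))*O = (O + (-1 + 4))*O = (O + 3)*O = (3 + O)*O = O*(3 + O))
(P(-130 - 167) - 40283)*(-8580 + 250754) = ((-130 - 167)*(3 + (-130 - 167)) - 40283)*(-8580 + 250754) = (-297*(3 - 297) - 40283)*242174 = (-297*(-294) - 40283)*242174 = (87318 - 40283)*242174 = 47035*242174 = 11390654090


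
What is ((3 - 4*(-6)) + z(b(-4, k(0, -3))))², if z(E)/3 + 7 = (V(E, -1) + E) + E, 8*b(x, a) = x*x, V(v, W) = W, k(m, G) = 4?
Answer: 225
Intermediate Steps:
b(x, a) = x²/8 (b(x, a) = (x*x)/8 = x²/8)
z(E) = -24 + 6*E (z(E) = -21 + 3*((-1 + E) + E) = -21 + 3*(-1 + 2*E) = -21 + (-3 + 6*E) = -24 + 6*E)
((3 - 4*(-6)) + z(b(-4, k(0, -3))))² = ((3 - 4*(-6)) + (-24 + 6*((⅛)*(-4)²)))² = ((3 + 24) + (-24 + 6*((⅛)*16)))² = (27 + (-24 + 6*2))² = (27 + (-24 + 12))² = (27 - 12)² = 15² = 225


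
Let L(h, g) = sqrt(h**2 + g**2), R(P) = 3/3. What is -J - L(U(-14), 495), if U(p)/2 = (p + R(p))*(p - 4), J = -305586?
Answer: 305586 - 9*sqrt(5729) ≈ 3.0491e+5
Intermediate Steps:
R(P) = 1 (R(P) = 3*(1/3) = 1)
U(p) = 2*(1 + p)*(-4 + p) (U(p) = 2*((p + 1)*(p - 4)) = 2*((1 + p)*(-4 + p)) = 2*(1 + p)*(-4 + p))
L(h, g) = sqrt(g**2 + h**2)
-J - L(U(-14), 495) = -1*(-305586) - sqrt(495**2 + (-8 - 6*(-14) + 2*(-14)**2)**2) = 305586 - sqrt(245025 + (-8 + 84 + 2*196)**2) = 305586 - sqrt(245025 + (-8 + 84 + 392)**2) = 305586 - sqrt(245025 + 468**2) = 305586 - sqrt(245025 + 219024) = 305586 - sqrt(464049) = 305586 - 9*sqrt(5729)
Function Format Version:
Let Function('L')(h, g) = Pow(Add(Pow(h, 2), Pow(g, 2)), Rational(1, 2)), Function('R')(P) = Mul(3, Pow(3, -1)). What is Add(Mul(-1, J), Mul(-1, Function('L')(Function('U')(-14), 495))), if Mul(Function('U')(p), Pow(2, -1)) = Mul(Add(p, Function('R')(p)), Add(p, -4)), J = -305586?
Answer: Add(305586, Mul(-9, Pow(5729, Rational(1, 2)))) ≈ 3.0491e+5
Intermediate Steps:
Function('R')(P) = 1 (Function('R')(P) = Mul(3, Rational(1, 3)) = 1)
Function('U')(p) = Mul(2, Add(1, p), Add(-4, p)) (Function('U')(p) = Mul(2, Mul(Add(p, 1), Add(p, -4))) = Mul(2, Mul(Add(1, p), Add(-4, p))) = Mul(2, Add(1, p), Add(-4, p)))
Function('L')(h, g) = Pow(Add(Pow(g, 2), Pow(h, 2)), Rational(1, 2))
Add(Mul(-1, J), Mul(-1, Function('L')(Function('U')(-14), 495))) = Add(Mul(-1, -305586), Mul(-1, Pow(Add(Pow(495, 2), Pow(Add(-8, Mul(-6, -14), Mul(2, Pow(-14, 2))), 2)), Rational(1, 2)))) = Add(305586, Mul(-1, Pow(Add(245025, Pow(Add(-8, 84, Mul(2, 196)), 2)), Rational(1, 2)))) = Add(305586, Mul(-1, Pow(Add(245025, Pow(Add(-8, 84, 392), 2)), Rational(1, 2)))) = Add(305586, Mul(-1, Pow(Add(245025, Pow(468, 2)), Rational(1, 2)))) = Add(305586, Mul(-1, Pow(Add(245025, 219024), Rational(1, 2)))) = Add(305586, Mul(-1, Pow(464049, Rational(1, 2)))) = Add(305586, Mul(-1, Mul(9, Pow(5729, Rational(1, 2))))) = Add(305586, Mul(-9, Pow(5729, Rational(1, 2))))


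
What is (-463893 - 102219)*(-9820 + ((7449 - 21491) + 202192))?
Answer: -100954752960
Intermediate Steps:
(-463893 - 102219)*(-9820 + ((7449 - 21491) + 202192)) = -566112*(-9820 + (-14042 + 202192)) = -566112*(-9820 + 188150) = -566112*178330 = -100954752960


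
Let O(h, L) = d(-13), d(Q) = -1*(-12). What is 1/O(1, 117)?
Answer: 1/12 ≈ 0.083333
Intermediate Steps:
d(Q) = 12
O(h, L) = 12
1/O(1, 117) = 1/12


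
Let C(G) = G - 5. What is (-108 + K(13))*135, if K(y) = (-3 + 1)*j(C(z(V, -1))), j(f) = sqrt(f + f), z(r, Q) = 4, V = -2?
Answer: -14580 - 270*I*sqrt(2) ≈ -14580.0 - 381.84*I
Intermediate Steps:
C(G) = -5 + G
j(f) = sqrt(2)*sqrt(f) (j(f) = sqrt(2*f) = sqrt(2)*sqrt(f))
K(y) = -2*I*sqrt(2) (K(y) = (-3 + 1)*(sqrt(2)*sqrt(-5 + 4)) = -2*sqrt(2)*sqrt(-1) = -2*sqrt(2)*I = -2*I*sqrt(2))
(-108 + K(13))*135 = (-108 - 2*I*sqrt(2))*135 = -14580 - 270*I*sqrt(2)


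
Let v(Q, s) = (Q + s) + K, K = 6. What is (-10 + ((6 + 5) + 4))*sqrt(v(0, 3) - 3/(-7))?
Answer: 5*sqrt(462)/7 ≈ 15.353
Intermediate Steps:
v(Q, s) = 6 + Q + s (v(Q, s) = (Q + s) + 6 = 6 + Q + s)
(-10 + ((6 + 5) + 4))*sqrt(v(0, 3) - 3/(-7)) = (-10 + ((6 + 5) + 4))*sqrt((6 + 0 + 3) - 3/(-7)) = (-10 + (11 + 4))*sqrt(9 - 3*(-1/7)) = (-10 + 15)*sqrt(9 + 3/7) = 5*sqrt(66/7) = 5*(sqrt(462)/7) = 5*sqrt(462)/7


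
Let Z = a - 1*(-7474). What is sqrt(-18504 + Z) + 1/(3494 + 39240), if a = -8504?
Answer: 1/42734 + I*sqrt(19534) ≈ 2.3401e-5 + 139.76*I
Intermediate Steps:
Z = -1030 (Z = -8504 - 1*(-7474) = -8504 + 7474 = -1030)
sqrt(-18504 + Z) + 1/(3494 + 39240) = sqrt(-18504 - 1030) + 1/(3494 + 39240) = sqrt(-19534) + 1/42734 = I*sqrt(19534) + 1/42734 = 1/42734 + I*sqrt(19534)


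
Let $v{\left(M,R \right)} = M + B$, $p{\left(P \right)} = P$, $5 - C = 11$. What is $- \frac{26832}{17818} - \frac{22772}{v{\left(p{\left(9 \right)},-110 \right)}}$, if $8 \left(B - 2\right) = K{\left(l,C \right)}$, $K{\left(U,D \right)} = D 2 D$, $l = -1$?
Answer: $- \frac{50786017}{44545} \approx -1140.1$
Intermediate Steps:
$C = -6$ ($C = 5 - 11 = -6$)
$K{\left(U,D \right)} = 2 D^{2}$ ($K{\left(U,D \right)} = 2 D D = 2 D^{2}$)
$B = 11$ ($B = 2 + \frac{2 \left(-6\right)^{2}}{8} = 2 + \frac{2 \cdot 36}{8} = 2 + \frac{1}{8} \cdot 72 = 2 + 9 = 11$)
$v{\left(M,R \right)} = 11 + M$ ($v{\left(M,R \right)} = M + 11 = 11 + M$)
$- \frac{26832}{17818} - \frac{22772}{v{\left(p{\left(9 \right)},-110 \right)}} = - \frac{26832}{17818} - \frac{22772}{11 + 9} = \left(-26832\right) \frac{1}{17818} - \frac{22772}{20} = - \frac{13416}{8909} - \frac{5693}{5} = - \frac{50786017}{44545}$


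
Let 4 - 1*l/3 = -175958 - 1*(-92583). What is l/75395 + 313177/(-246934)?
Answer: 122686013/59863630 ≈ 2.0494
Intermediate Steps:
l = 250137 (l = 12 - 3*(-175958 - 1*(-92583)) = 12 - 3*(-175958 + 92583) = 12 - 3*(-83375) = 12 + 250125 = 250137)
l/75395 + 313177/(-246934) = 250137/75395 + 313177/(-246934) = 250137*(1/75395) + 313177*(-1/246934) = 250137/75395 - 1007/794 = 122686013/59863630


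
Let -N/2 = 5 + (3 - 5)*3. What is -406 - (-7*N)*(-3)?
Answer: -448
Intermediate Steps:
N = 2 (N = -2*(5 + (3 - 5)*3) = -2*(5 - 2*3) = -2*(5 - 6) = -2*(-1) = 2)
-406 - (-7*N)*(-3) = -406 - (-7*2)*(-3) = -406 - (-14)*(-3) = -406 - 1*42 = -406 - 42 = -448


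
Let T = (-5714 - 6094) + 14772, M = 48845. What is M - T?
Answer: 45881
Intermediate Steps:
T = 2964 (T = -11808 + 14772 = 2964)
M - T = 48845 - 1*2964 = 48845 - 2964 = 45881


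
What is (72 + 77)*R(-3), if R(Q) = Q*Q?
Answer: 1341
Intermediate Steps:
R(Q) = Q**2
(72 + 77)*R(-3) = (72 + 77)*(-3)**2 = 149*9 = 1341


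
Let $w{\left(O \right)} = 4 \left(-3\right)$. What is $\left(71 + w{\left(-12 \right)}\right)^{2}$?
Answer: $3481$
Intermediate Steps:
$w{\left(O \right)} = -12$
$\left(71 + w{\left(-12 \right)}\right)^{2} = \left(71 - 12\right)^{2} = 59^{2} = 3481$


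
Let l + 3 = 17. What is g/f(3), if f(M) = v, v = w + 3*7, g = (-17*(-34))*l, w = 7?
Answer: 289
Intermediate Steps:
l = 14 (l = -3 + 17 = 14)
g = 8092 (g = -17*(-34)*14 = 578*14 = 8092)
v = 28 (v = 7 + 3*7 = 7 + 21 = 28)
f(M) = 28
g/f(3) = 8092/28 = 8092*(1/28) = 289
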